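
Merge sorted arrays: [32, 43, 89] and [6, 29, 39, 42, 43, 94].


Take 6 from B
Take 29 from B
Take 32 from A
Take 39 from B
Take 42 from B
Take 43 from A
Take 43 from B
Take 89 from A

Merged: [6, 29, 32, 39, 42, 43, 43, 89, 94]


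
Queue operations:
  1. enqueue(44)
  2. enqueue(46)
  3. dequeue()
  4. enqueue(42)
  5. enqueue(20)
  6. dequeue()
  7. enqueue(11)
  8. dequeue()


enqueue(44) -> [44]
enqueue(46) -> [44, 46]
dequeue()->44, [46]
enqueue(42) -> [46, 42]
enqueue(20) -> [46, 42, 20]
dequeue()->46, [42, 20]
enqueue(11) -> [42, 20, 11]
dequeue()->42, [20, 11]

Final queue: [20, 11]


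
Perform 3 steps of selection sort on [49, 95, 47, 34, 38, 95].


Initial: [49, 95, 47, 34, 38, 95]
Step 1: min=34 at 3
  Swap: [34, 95, 47, 49, 38, 95]
Step 2: min=38 at 4
  Swap: [34, 38, 47, 49, 95, 95]
Step 3: min=47 at 2
  Swap: [34, 38, 47, 49, 95, 95]

After 3 steps: [34, 38, 47, 49, 95, 95]


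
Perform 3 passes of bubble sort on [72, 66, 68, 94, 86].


Initial: [72, 66, 68, 94, 86]
Pass 1: [66, 68, 72, 86, 94] (3 swaps)
Pass 2: [66, 68, 72, 86, 94] (0 swaps)
Pass 3: [66, 68, 72, 86, 94] (0 swaps)

After 3 passes: [66, 68, 72, 86, 94]


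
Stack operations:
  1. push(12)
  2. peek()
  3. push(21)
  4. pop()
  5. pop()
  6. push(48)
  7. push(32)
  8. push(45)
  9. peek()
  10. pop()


push(12) -> [12]
peek()->12
push(21) -> [12, 21]
pop()->21, [12]
pop()->12, []
push(48) -> [48]
push(32) -> [48, 32]
push(45) -> [48, 32, 45]
peek()->45
pop()->45, [48, 32]

Final stack: [48, 32]


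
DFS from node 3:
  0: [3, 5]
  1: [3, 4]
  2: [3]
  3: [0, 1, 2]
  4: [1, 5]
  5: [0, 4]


Visit 3, push [2, 1, 0]
Visit 0, push [5]
Visit 5, push [4]
Visit 4, push [1]
Visit 1, push []
Visit 2, push []

DFS order: [3, 0, 5, 4, 1, 2]


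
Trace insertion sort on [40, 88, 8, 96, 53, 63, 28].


Initial: [40, 88, 8, 96, 53, 63, 28]
Insert 88: [40, 88, 8, 96, 53, 63, 28]
Insert 8: [8, 40, 88, 96, 53, 63, 28]
Insert 96: [8, 40, 88, 96, 53, 63, 28]
Insert 53: [8, 40, 53, 88, 96, 63, 28]
Insert 63: [8, 40, 53, 63, 88, 96, 28]
Insert 28: [8, 28, 40, 53, 63, 88, 96]

Sorted: [8, 28, 40, 53, 63, 88, 96]


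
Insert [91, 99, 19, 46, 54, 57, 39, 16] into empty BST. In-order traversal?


Insert 91: root
Insert 99: R from 91
Insert 19: L from 91
Insert 46: L from 91 -> R from 19
Insert 54: L from 91 -> R from 19 -> R from 46
Insert 57: L from 91 -> R from 19 -> R from 46 -> R from 54
Insert 39: L from 91 -> R from 19 -> L from 46
Insert 16: L from 91 -> L from 19

In-order: [16, 19, 39, 46, 54, 57, 91, 99]


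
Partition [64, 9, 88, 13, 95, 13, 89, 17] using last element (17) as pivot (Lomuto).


Pivot: 17
  9 <= 17: swap -> [9, 64, 88, 13, 95, 13, 89, 17]
  13 <= 17: swap -> [9, 13, 88, 64, 95, 13, 89, 17]
  13 <= 17: swap -> [9, 13, 13, 64, 95, 88, 89, 17]
Place pivot at 3: [9, 13, 13, 17, 95, 88, 89, 64]

Partitioned: [9, 13, 13, 17, 95, 88, 89, 64]


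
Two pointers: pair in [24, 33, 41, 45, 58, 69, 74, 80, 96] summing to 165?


lo=0(24)+hi=8(96)=120
lo=1(33)+hi=8(96)=129
lo=2(41)+hi=8(96)=137
lo=3(45)+hi=8(96)=141
lo=4(58)+hi=8(96)=154
lo=5(69)+hi=8(96)=165

Yes: 69+96=165


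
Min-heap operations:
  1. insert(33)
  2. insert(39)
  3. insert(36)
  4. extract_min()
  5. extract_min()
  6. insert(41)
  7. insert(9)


insert(33) -> [33]
insert(39) -> [33, 39]
insert(36) -> [33, 39, 36]
extract_min()->33, [36, 39]
extract_min()->36, [39]
insert(41) -> [39, 41]
insert(9) -> [9, 41, 39]

Final heap: [9, 41, 39]


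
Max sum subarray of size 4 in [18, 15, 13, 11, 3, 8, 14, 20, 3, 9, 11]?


[0:4]: 57
[1:5]: 42
[2:6]: 35
[3:7]: 36
[4:8]: 45
[5:9]: 45
[6:10]: 46
[7:11]: 43

Max: 57 at [0:4]


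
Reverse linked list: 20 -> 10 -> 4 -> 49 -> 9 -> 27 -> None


Step 1: curr=20, set curr.next=prev(None) | reversed so far: 20
Step 2: curr=10, set curr.next=prev(20) | reversed so far: 10 -> 20
Step 3: curr=4, set curr.next=prev(10) | reversed so far: 4 -> 10 -> 20
Step 4: curr=49, set curr.next=prev(4) | reversed so far: 49 -> 4 -> 10 -> 20
Step 5: curr=9, set curr.next=prev(49) | reversed so far: 9 -> 49 -> 4 -> 10 -> 20
Step 6: curr=27, set curr.next=prev(9) | reversed so far: 27 -> 9 -> 49 -> 4 -> 10 -> 20

27 -> 9 -> 49 -> 4 -> 10 -> 20 -> None


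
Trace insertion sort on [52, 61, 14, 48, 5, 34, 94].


Initial: [52, 61, 14, 48, 5, 34, 94]
Insert 61: [52, 61, 14, 48, 5, 34, 94]
Insert 14: [14, 52, 61, 48, 5, 34, 94]
Insert 48: [14, 48, 52, 61, 5, 34, 94]
Insert 5: [5, 14, 48, 52, 61, 34, 94]
Insert 34: [5, 14, 34, 48, 52, 61, 94]
Insert 94: [5, 14, 34, 48, 52, 61, 94]

Sorted: [5, 14, 34, 48, 52, 61, 94]


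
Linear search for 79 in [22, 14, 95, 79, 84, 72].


i=0: 22!=79
i=1: 14!=79
i=2: 95!=79
i=3: 79==79 found!

Found at 3, 4 comps


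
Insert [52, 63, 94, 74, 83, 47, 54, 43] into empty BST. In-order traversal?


Insert 52: root
Insert 63: R from 52
Insert 94: R from 52 -> R from 63
Insert 74: R from 52 -> R from 63 -> L from 94
Insert 83: R from 52 -> R from 63 -> L from 94 -> R from 74
Insert 47: L from 52
Insert 54: R from 52 -> L from 63
Insert 43: L from 52 -> L from 47

In-order: [43, 47, 52, 54, 63, 74, 83, 94]


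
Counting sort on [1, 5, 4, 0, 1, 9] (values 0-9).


Input: [1, 5, 4, 0, 1, 9]
Counts: [1, 2, 0, 0, 1, 1, 0, 0, 0, 1]

Sorted: [0, 1, 1, 4, 5, 9]


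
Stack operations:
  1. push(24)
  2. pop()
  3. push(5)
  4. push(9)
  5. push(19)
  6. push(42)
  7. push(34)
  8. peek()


push(24) -> [24]
pop()->24, []
push(5) -> [5]
push(9) -> [5, 9]
push(19) -> [5, 9, 19]
push(42) -> [5, 9, 19, 42]
push(34) -> [5, 9, 19, 42, 34]
peek()->34

Final stack: [5, 9, 19, 42, 34]


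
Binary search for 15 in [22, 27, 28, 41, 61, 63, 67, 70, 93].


Step 1: lo=0, hi=8, mid=4, val=61
Step 2: lo=0, hi=3, mid=1, val=27
Step 3: lo=0, hi=0, mid=0, val=22

Not found


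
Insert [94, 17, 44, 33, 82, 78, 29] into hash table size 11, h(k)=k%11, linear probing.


Insert 94: h=6 -> slot 6
Insert 17: h=6, 1 probes -> slot 7
Insert 44: h=0 -> slot 0
Insert 33: h=0, 1 probes -> slot 1
Insert 82: h=5 -> slot 5
Insert 78: h=1, 1 probes -> slot 2
Insert 29: h=7, 1 probes -> slot 8

Table: [44, 33, 78, None, None, 82, 94, 17, 29, None, None]


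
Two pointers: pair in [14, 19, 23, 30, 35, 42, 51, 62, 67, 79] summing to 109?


lo=0(14)+hi=9(79)=93
lo=1(19)+hi=9(79)=98
lo=2(23)+hi=9(79)=102
lo=3(30)+hi=9(79)=109

Yes: 30+79=109


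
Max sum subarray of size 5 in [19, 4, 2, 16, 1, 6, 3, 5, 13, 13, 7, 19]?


[0:5]: 42
[1:6]: 29
[2:7]: 28
[3:8]: 31
[4:9]: 28
[5:10]: 40
[6:11]: 41
[7:12]: 57

Max: 57 at [7:12]


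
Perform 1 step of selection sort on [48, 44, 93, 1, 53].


Initial: [48, 44, 93, 1, 53]
Step 1: min=1 at 3
  Swap: [1, 44, 93, 48, 53]

After 1 step: [1, 44, 93, 48, 53]


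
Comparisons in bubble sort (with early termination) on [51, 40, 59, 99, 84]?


Algorithm: bubble sort (with early termination)
Input: [51, 40, 59, 99, 84]
Sorted: [40, 51, 59, 84, 99]

7


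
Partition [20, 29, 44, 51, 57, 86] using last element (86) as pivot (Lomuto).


Pivot: 86
  20 <= 86: advance i (no swap)
  29 <= 86: advance i (no swap)
  44 <= 86: advance i (no swap)
  51 <= 86: advance i (no swap)
  57 <= 86: advance i (no swap)
Place pivot at 5: [20, 29, 44, 51, 57, 86]

Partitioned: [20, 29, 44, 51, 57, 86]


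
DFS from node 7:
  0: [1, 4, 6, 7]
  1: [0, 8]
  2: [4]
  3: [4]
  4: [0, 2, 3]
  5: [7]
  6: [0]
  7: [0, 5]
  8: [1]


Visit 7, push [5, 0]
Visit 0, push [6, 4, 1]
Visit 1, push [8]
Visit 8, push []
Visit 4, push [3, 2]
Visit 2, push []
Visit 3, push []
Visit 6, push []
Visit 5, push []

DFS order: [7, 0, 1, 8, 4, 2, 3, 6, 5]


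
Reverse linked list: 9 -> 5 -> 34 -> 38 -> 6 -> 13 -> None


Step 1: curr=9, set curr.next=prev(None) | reversed so far: 9
Step 2: curr=5, set curr.next=prev(9) | reversed so far: 5 -> 9
Step 3: curr=34, set curr.next=prev(5) | reversed so far: 34 -> 5 -> 9
Step 4: curr=38, set curr.next=prev(34) | reversed so far: 38 -> 34 -> 5 -> 9
Step 5: curr=6, set curr.next=prev(38) | reversed so far: 6 -> 38 -> 34 -> 5 -> 9
Step 6: curr=13, set curr.next=prev(6) | reversed so far: 13 -> 6 -> 38 -> 34 -> 5 -> 9

13 -> 6 -> 38 -> 34 -> 5 -> 9 -> None


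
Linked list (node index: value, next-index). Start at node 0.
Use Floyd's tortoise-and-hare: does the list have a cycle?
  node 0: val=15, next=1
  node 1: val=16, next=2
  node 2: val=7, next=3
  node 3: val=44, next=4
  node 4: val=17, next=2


Floyd's tortoise (slow, +1) and hare (fast, +2):
  init: slow=0, fast=0
  step 1: slow=1, fast=2
  step 2: slow=2, fast=4
  step 3: slow=3, fast=3
  slow == fast at node 3: cycle detected

Cycle: yes


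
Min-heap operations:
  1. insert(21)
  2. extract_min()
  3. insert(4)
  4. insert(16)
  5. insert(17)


insert(21) -> [21]
extract_min()->21, []
insert(4) -> [4]
insert(16) -> [4, 16]
insert(17) -> [4, 16, 17]

Final heap: [4, 16, 17]


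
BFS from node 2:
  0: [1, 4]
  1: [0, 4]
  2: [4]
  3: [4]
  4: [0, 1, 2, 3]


Visit 2, enqueue [4]
Visit 4, enqueue [0, 1, 3]
Visit 0, enqueue []
Visit 1, enqueue []
Visit 3, enqueue []

BFS order: [2, 4, 0, 1, 3]


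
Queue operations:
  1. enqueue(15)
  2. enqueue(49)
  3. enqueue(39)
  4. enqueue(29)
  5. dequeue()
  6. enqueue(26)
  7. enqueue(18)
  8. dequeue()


enqueue(15) -> [15]
enqueue(49) -> [15, 49]
enqueue(39) -> [15, 49, 39]
enqueue(29) -> [15, 49, 39, 29]
dequeue()->15, [49, 39, 29]
enqueue(26) -> [49, 39, 29, 26]
enqueue(18) -> [49, 39, 29, 26, 18]
dequeue()->49, [39, 29, 26, 18]

Final queue: [39, 29, 26, 18]


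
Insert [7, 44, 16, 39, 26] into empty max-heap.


Insert 7: [7]
Insert 44: [44, 7]
Insert 16: [44, 7, 16]
Insert 39: [44, 39, 16, 7]
Insert 26: [44, 39, 16, 7, 26]

Final heap: [44, 39, 16, 7, 26]


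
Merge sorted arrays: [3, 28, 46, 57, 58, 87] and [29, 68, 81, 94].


Take 3 from A
Take 28 from A
Take 29 from B
Take 46 from A
Take 57 from A
Take 58 from A
Take 68 from B
Take 81 from B
Take 87 from A

Merged: [3, 28, 29, 46, 57, 58, 68, 81, 87, 94]


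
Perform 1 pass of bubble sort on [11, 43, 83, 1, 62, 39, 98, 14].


Initial: [11, 43, 83, 1, 62, 39, 98, 14]
Pass 1: [11, 43, 1, 62, 39, 83, 14, 98] (4 swaps)

After 1 pass: [11, 43, 1, 62, 39, 83, 14, 98]


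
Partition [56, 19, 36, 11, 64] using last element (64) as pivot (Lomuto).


Pivot: 64
  56 <= 64: advance i (no swap)
  19 <= 64: advance i (no swap)
  36 <= 64: advance i (no swap)
  11 <= 64: advance i (no swap)
Place pivot at 4: [56, 19, 36, 11, 64]

Partitioned: [56, 19, 36, 11, 64]


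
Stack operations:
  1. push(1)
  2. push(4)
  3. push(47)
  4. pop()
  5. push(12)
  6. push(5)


push(1) -> [1]
push(4) -> [1, 4]
push(47) -> [1, 4, 47]
pop()->47, [1, 4]
push(12) -> [1, 4, 12]
push(5) -> [1, 4, 12, 5]

Final stack: [1, 4, 12, 5]


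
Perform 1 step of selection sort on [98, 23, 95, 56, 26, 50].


Initial: [98, 23, 95, 56, 26, 50]
Step 1: min=23 at 1
  Swap: [23, 98, 95, 56, 26, 50]

After 1 step: [23, 98, 95, 56, 26, 50]


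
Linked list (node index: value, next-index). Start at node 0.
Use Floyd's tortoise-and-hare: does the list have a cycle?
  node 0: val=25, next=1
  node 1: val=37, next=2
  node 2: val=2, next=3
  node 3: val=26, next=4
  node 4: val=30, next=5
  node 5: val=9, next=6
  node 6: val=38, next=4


Floyd's tortoise (slow, +1) and hare (fast, +2):
  init: slow=0, fast=0
  step 1: slow=1, fast=2
  step 2: slow=2, fast=4
  step 3: slow=3, fast=6
  step 4: slow=4, fast=5
  step 5: slow=5, fast=4
  step 6: slow=6, fast=6
  slow == fast at node 6: cycle detected

Cycle: yes


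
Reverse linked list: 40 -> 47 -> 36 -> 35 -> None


Step 1: curr=40, set curr.next=prev(None) | reversed so far: 40
Step 2: curr=47, set curr.next=prev(40) | reversed so far: 47 -> 40
Step 3: curr=36, set curr.next=prev(47) | reversed so far: 36 -> 47 -> 40
Step 4: curr=35, set curr.next=prev(36) | reversed so far: 35 -> 36 -> 47 -> 40

35 -> 36 -> 47 -> 40 -> None


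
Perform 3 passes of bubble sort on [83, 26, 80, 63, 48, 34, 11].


Initial: [83, 26, 80, 63, 48, 34, 11]
Pass 1: [26, 80, 63, 48, 34, 11, 83] (6 swaps)
Pass 2: [26, 63, 48, 34, 11, 80, 83] (4 swaps)
Pass 3: [26, 48, 34, 11, 63, 80, 83] (3 swaps)

After 3 passes: [26, 48, 34, 11, 63, 80, 83]


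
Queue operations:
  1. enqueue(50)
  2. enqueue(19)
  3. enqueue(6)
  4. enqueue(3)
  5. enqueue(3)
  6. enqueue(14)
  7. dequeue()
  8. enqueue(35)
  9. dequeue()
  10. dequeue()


enqueue(50) -> [50]
enqueue(19) -> [50, 19]
enqueue(6) -> [50, 19, 6]
enqueue(3) -> [50, 19, 6, 3]
enqueue(3) -> [50, 19, 6, 3, 3]
enqueue(14) -> [50, 19, 6, 3, 3, 14]
dequeue()->50, [19, 6, 3, 3, 14]
enqueue(35) -> [19, 6, 3, 3, 14, 35]
dequeue()->19, [6, 3, 3, 14, 35]
dequeue()->6, [3, 3, 14, 35]

Final queue: [3, 3, 14, 35]


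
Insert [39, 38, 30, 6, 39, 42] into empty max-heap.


Insert 39: [39]
Insert 38: [39, 38]
Insert 30: [39, 38, 30]
Insert 6: [39, 38, 30, 6]
Insert 39: [39, 39, 30, 6, 38]
Insert 42: [42, 39, 39, 6, 38, 30]

Final heap: [42, 39, 39, 6, 38, 30]


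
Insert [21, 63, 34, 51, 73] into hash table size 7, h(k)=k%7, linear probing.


Insert 21: h=0 -> slot 0
Insert 63: h=0, 1 probes -> slot 1
Insert 34: h=6 -> slot 6
Insert 51: h=2 -> slot 2
Insert 73: h=3 -> slot 3

Table: [21, 63, 51, 73, None, None, 34]


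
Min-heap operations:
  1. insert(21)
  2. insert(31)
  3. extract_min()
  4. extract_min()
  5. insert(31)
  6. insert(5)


insert(21) -> [21]
insert(31) -> [21, 31]
extract_min()->21, [31]
extract_min()->31, []
insert(31) -> [31]
insert(5) -> [5, 31]

Final heap: [5, 31]


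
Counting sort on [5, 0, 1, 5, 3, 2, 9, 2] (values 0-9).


Input: [5, 0, 1, 5, 3, 2, 9, 2]
Counts: [1, 1, 2, 1, 0, 2, 0, 0, 0, 1]

Sorted: [0, 1, 2, 2, 3, 5, 5, 9]


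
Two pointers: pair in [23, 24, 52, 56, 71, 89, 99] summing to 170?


lo=0(23)+hi=6(99)=122
lo=1(24)+hi=6(99)=123
lo=2(52)+hi=6(99)=151
lo=3(56)+hi=6(99)=155
lo=4(71)+hi=6(99)=170

Yes: 71+99=170


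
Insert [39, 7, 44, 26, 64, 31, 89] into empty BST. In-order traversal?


Insert 39: root
Insert 7: L from 39
Insert 44: R from 39
Insert 26: L from 39 -> R from 7
Insert 64: R from 39 -> R from 44
Insert 31: L from 39 -> R from 7 -> R from 26
Insert 89: R from 39 -> R from 44 -> R from 64

In-order: [7, 26, 31, 39, 44, 64, 89]


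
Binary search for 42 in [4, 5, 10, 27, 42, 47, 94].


Step 1: lo=0, hi=6, mid=3, val=27
Step 2: lo=4, hi=6, mid=5, val=47
Step 3: lo=4, hi=4, mid=4, val=42

Found at index 4


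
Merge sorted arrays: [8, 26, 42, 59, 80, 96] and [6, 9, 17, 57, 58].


Take 6 from B
Take 8 from A
Take 9 from B
Take 17 from B
Take 26 from A
Take 42 from A
Take 57 from B
Take 58 from B

Merged: [6, 8, 9, 17, 26, 42, 57, 58, 59, 80, 96]


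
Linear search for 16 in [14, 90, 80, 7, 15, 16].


i=0: 14!=16
i=1: 90!=16
i=2: 80!=16
i=3: 7!=16
i=4: 15!=16
i=5: 16==16 found!

Found at 5, 6 comps


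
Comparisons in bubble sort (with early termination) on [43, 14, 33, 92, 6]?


Algorithm: bubble sort (with early termination)
Input: [43, 14, 33, 92, 6]
Sorted: [6, 14, 33, 43, 92]

10


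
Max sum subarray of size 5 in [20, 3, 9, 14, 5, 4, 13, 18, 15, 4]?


[0:5]: 51
[1:6]: 35
[2:7]: 45
[3:8]: 54
[4:9]: 55
[5:10]: 54

Max: 55 at [4:9]


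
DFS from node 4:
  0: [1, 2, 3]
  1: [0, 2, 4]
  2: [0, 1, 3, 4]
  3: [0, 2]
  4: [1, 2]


Visit 4, push [2, 1]
Visit 1, push [2, 0]
Visit 0, push [3, 2]
Visit 2, push [3]
Visit 3, push []

DFS order: [4, 1, 0, 2, 3]


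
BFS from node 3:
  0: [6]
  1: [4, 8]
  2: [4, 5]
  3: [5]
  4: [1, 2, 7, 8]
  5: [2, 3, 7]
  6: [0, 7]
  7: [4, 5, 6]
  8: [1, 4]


Visit 3, enqueue [5]
Visit 5, enqueue [2, 7]
Visit 2, enqueue [4]
Visit 7, enqueue [6]
Visit 4, enqueue [1, 8]
Visit 6, enqueue [0]
Visit 1, enqueue []
Visit 8, enqueue []
Visit 0, enqueue []

BFS order: [3, 5, 2, 7, 4, 6, 1, 8, 0]


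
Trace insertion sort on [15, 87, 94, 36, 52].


Initial: [15, 87, 94, 36, 52]
Insert 87: [15, 87, 94, 36, 52]
Insert 94: [15, 87, 94, 36, 52]
Insert 36: [15, 36, 87, 94, 52]
Insert 52: [15, 36, 52, 87, 94]

Sorted: [15, 36, 52, 87, 94]


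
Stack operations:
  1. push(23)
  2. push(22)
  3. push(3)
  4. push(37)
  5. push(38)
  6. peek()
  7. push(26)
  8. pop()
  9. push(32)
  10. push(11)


push(23) -> [23]
push(22) -> [23, 22]
push(3) -> [23, 22, 3]
push(37) -> [23, 22, 3, 37]
push(38) -> [23, 22, 3, 37, 38]
peek()->38
push(26) -> [23, 22, 3, 37, 38, 26]
pop()->26, [23, 22, 3, 37, 38]
push(32) -> [23, 22, 3, 37, 38, 32]
push(11) -> [23, 22, 3, 37, 38, 32, 11]

Final stack: [23, 22, 3, 37, 38, 32, 11]


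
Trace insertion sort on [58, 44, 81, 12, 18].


Initial: [58, 44, 81, 12, 18]
Insert 44: [44, 58, 81, 12, 18]
Insert 81: [44, 58, 81, 12, 18]
Insert 12: [12, 44, 58, 81, 18]
Insert 18: [12, 18, 44, 58, 81]

Sorted: [12, 18, 44, 58, 81]


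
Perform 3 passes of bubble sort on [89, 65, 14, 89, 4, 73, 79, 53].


Initial: [89, 65, 14, 89, 4, 73, 79, 53]
Pass 1: [65, 14, 89, 4, 73, 79, 53, 89] (6 swaps)
Pass 2: [14, 65, 4, 73, 79, 53, 89, 89] (5 swaps)
Pass 3: [14, 4, 65, 73, 53, 79, 89, 89] (2 swaps)

After 3 passes: [14, 4, 65, 73, 53, 79, 89, 89]


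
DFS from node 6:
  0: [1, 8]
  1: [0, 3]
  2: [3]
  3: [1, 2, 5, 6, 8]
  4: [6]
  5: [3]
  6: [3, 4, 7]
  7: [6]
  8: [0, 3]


Visit 6, push [7, 4, 3]
Visit 3, push [8, 5, 2, 1]
Visit 1, push [0]
Visit 0, push [8]
Visit 8, push []
Visit 2, push []
Visit 5, push []
Visit 4, push []
Visit 7, push []

DFS order: [6, 3, 1, 0, 8, 2, 5, 4, 7]


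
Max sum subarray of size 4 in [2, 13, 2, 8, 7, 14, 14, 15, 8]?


[0:4]: 25
[1:5]: 30
[2:6]: 31
[3:7]: 43
[4:8]: 50
[5:9]: 51

Max: 51 at [5:9]


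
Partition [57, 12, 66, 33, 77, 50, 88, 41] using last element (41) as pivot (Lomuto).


Pivot: 41
  12 <= 41: swap -> [12, 57, 66, 33, 77, 50, 88, 41]
  33 <= 41: swap -> [12, 33, 66, 57, 77, 50, 88, 41]
Place pivot at 2: [12, 33, 41, 57, 77, 50, 88, 66]

Partitioned: [12, 33, 41, 57, 77, 50, 88, 66]


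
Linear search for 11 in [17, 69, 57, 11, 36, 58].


i=0: 17!=11
i=1: 69!=11
i=2: 57!=11
i=3: 11==11 found!

Found at 3, 4 comps


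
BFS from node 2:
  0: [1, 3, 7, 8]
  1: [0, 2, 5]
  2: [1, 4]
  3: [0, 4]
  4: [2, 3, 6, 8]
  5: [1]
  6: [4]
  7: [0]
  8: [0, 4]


Visit 2, enqueue [1, 4]
Visit 1, enqueue [0, 5]
Visit 4, enqueue [3, 6, 8]
Visit 0, enqueue [7]
Visit 5, enqueue []
Visit 3, enqueue []
Visit 6, enqueue []
Visit 8, enqueue []
Visit 7, enqueue []

BFS order: [2, 1, 4, 0, 5, 3, 6, 8, 7]


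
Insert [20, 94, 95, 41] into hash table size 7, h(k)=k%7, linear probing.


Insert 20: h=6 -> slot 6
Insert 94: h=3 -> slot 3
Insert 95: h=4 -> slot 4
Insert 41: h=6, 1 probes -> slot 0

Table: [41, None, None, 94, 95, None, 20]


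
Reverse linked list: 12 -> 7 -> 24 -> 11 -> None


Step 1: curr=12, set curr.next=prev(None) | reversed so far: 12
Step 2: curr=7, set curr.next=prev(12) | reversed so far: 7 -> 12
Step 3: curr=24, set curr.next=prev(7) | reversed so far: 24 -> 7 -> 12
Step 4: curr=11, set curr.next=prev(24) | reversed so far: 11 -> 24 -> 7 -> 12

11 -> 24 -> 7 -> 12 -> None


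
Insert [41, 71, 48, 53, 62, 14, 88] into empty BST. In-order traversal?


Insert 41: root
Insert 71: R from 41
Insert 48: R from 41 -> L from 71
Insert 53: R from 41 -> L from 71 -> R from 48
Insert 62: R from 41 -> L from 71 -> R from 48 -> R from 53
Insert 14: L from 41
Insert 88: R from 41 -> R from 71

In-order: [14, 41, 48, 53, 62, 71, 88]


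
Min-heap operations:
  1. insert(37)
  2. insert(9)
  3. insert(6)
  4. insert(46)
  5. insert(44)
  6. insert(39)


insert(37) -> [37]
insert(9) -> [9, 37]
insert(6) -> [6, 37, 9]
insert(46) -> [6, 37, 9, 46]
insert(44) -> [6, 37, 9, 46, 44]
insert(39) -> [6, 37, 9, 46, 44, 39]

Final heap: [6, 37, 9, 46, 44, 39]


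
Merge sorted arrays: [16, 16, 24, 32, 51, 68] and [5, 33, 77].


Take 5 from B
Take 16 from A
Take 16 from A
Take 24 from A
Take 32 from A
Take 33 from B
Take 51 from A
Take 68 from A

Merged: [5, 16, 16, 24, 32, 33, 51, 68, 77]


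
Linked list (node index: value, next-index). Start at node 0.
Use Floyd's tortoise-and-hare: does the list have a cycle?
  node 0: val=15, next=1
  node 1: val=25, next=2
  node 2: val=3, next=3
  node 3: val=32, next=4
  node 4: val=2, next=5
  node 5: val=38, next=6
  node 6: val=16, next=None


Floyd's tortoise (slow, +1) and hare (fast, +2):
  init: slow=0, fast=0
  step 1: slow=1, fast=2
  step 2: slow=2, fast=4
  step 3: slow=3, fast=6
  step 4: fast -> None, no cycle

Cycle: no


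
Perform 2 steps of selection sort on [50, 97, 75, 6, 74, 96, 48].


Initial: [50, 97, 75, 6, 74, 96, 48]
Step 1: min=6 at 3
  Swap: [6, 97, 75, 50, 74, 96, 48]
Step 2: min=48 at 6
  Swap: [6, 48, 75, 50, 74, 96, 97]

After 2 steps: [6, 48, 75, 50, 74, 96, 97]


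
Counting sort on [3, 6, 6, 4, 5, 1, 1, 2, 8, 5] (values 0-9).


Input: [3, 6, 6, 4, 5, 1, 1, 2, 8, 5]
Counts: [0, 2, 1, 1, 1, 2, 2, 0, 1, 0]

Sorted: [1, 1, 2, 3, 4, 5, 5, 6, 6, 8]


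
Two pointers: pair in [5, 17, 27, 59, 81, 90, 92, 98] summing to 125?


lo=0(5)+hi=7(98)=103
lo=1(17)+hi=7(98)=115
lo=2(27)+hi=7(98)=125

Yes: 27+98=125


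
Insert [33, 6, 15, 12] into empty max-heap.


Insert 33: [33]
Insert 6: [33, 6]
Insert 15: [33, 6, 15]
Insert 12: [33, 12, 15, 6]

Final heap: [33, 12, 15, 6]


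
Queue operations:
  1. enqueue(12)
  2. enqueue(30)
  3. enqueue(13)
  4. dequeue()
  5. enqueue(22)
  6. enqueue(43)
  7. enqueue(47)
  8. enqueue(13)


enqueue(12) -> [12]
enqueue(30) -> [12, 30]
enqueue(13) -> [12, 30, 13]
dequeue()->12, [30, 13]
enqueue(22) -> [30, 13, 22]
enqueue(43) -> [30, 13, 22, 43]
enqueue(47) -> [30, 13, 22, 43, 47]
enqueue(13) -> [30, 13, 22, 43, 47, 13]

Final queue: [30, 13, 22, 43, 47, 13]


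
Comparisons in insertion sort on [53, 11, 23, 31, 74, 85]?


Algorithm: insertion sort
Input: [53, 11, 23, 31, 74, 85]
Sorted: [11, 23, 31, 53, 74, 85]

7


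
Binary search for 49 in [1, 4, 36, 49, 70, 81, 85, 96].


Step 1: lo=0, hi=7, mid=3, val=49

Found at index 3


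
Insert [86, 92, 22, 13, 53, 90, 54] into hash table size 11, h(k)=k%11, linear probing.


Insert 86: h=9 -> slot 9
Insert 92: h=4 -> slot 4
Insert 22: h=0 -> slot 0
Insert 13: h=2 -> slot 2
Insert 53: h=9, 1 probes -> slot 10
Insert 90: h=2, 1 probes -> slot 3
Insert 54: h=10, 2 probes -> slot 1

Table: [22, 54, 13, 90, 92, None, None, None, None, 86, 53]


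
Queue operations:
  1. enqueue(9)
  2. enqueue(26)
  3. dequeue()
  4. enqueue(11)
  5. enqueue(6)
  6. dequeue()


enqueue(9) -> [9]
enqueue(26) -> [9, 26]
dequeue()->9, [26]
enqueue(11) -> [26, 11]
enqueue(6) -> [26, 11, 6]
dequeue()->26, [11, 6]

Final queue: [11, 6]


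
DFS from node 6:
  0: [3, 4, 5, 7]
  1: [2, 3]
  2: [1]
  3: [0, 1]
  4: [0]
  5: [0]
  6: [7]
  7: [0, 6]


Visit 6, push [7]
Visit 7, push [0]
Visit 0, push [5, 4, 3]
Visit 3, push [1]
Visit 1, push [2]
Visit 2, push []
Visit 4, push []
Visit 5, push []

DFS order: [6, 7, 0, 3, 1, 2, 4, 5]


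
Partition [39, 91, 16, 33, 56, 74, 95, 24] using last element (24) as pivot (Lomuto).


Pivot: 24
  16 <= 24: swap -> [16, 91, 39, 33, 56, 74, 95, 24]
Place pivot at 1: [16, 24, 39, 33, 56, 74, 95, 91]

Partitioned: [16, 24, 39, 33, 56, 74, 95, 91]


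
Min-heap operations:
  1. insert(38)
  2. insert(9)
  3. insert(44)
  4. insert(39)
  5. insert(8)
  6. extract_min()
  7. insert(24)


insert(38) -> [38]
insert(9) -> [9, 38]
insert(44) -> [9, 38, 44]
insert(39) -> [9, 38, 44, 39]
insert(8) -> [8, 9, 44, 39, 38]
extract_min()->8, [9, 38, 44, 39]
insert(24) -> [9, 24, 44, 39, 38]

Final heap: [9, 24, 44, 39, 38]


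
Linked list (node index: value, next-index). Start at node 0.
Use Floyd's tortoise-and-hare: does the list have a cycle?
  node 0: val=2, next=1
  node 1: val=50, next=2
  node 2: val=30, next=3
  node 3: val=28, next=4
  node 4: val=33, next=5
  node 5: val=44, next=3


Floyd's tortoise (slow, +1) and hare (fast, +2):
  init: slow=0, fast=0
  step 1: slow=1, fast=2
  step 2: slow=2, fast=4
  step 3: slow=3, fast=3
  slow == fast at node 3: cycle detected

Cycle: yes


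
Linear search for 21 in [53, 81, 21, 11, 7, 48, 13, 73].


i=0: 53!=21
i=1: 81!=21
i=2: 21==21 found!

Found at 2, 3 comps


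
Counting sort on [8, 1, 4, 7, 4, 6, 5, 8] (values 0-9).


Input: [8, 1, 4, 7, 4, 6, 5, 8]
Counts: [0, 1, 0, 0, 2, 1, 1, 1, 2, 0]

Sorted: [1, 4, 4, 5, 6, 7, 8, 8]


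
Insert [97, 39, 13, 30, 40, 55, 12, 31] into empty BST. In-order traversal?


Insert 97: root
Insert 39: L from 97
Insert 13: L from 97 -> L from 39
Insert 30: L from 97 -> L from 39 -> R from 13
Insert 40: L from 97 -> R from 39
Insert 55: L from 97 -> R from 39 -> R from 40
Insert 12: L from 97 -> L from 39 -> L from 13
Insert 31: L from 97 -> L from 39 -> R from 13 -> R from 30

In-order: [12, 13, 30, 31, 39, 40, 55, 97]


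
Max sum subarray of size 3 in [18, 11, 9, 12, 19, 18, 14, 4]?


[0:3]: 38
[1:4]: 32
[2:5]: 40
[3:6]: 49
[4:7]: 51
[5:8]: 36

Max: 51 at [4:7]


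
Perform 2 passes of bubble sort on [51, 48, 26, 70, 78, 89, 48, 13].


Initial: [51, 48, 26, 70, 78, 89, 48, 13]
Pass 1: [48, 26, 51, 70, 78, 48, 13, 89] (4 swaps)
Pass 2: [26, 48, 51, 70, 48, 13, 78, 89] (3 swaps)

After 2 passes: [26, 48, 51, 70, 48, 13, 78, 89]


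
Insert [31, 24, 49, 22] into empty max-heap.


Insert 31: [31]
Insert 24: [31, 24]
Insert 49: [49, 24, 31]
Insert 22: [49, 24, 31, 22]

Final heap: [49, 24, 31, 22]


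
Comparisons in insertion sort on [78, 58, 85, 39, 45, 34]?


Algorithm: insertion sort
Input: [78, 58, 85, 39, 45, 34]
Sorted: [34, 39, 45, 58, 78, 85]

14


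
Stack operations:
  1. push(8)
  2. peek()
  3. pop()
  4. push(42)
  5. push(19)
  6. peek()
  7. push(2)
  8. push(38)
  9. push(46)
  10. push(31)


push(8) -> [8]
peek()->8
pop()->8, []
push(42) -> [42]
push(19) -> [42, 19]
peek()->19
push(2) -> [42, 19, 2]
push(38) -> [42, 19, 2, 38]
push(46) -> [42, 19, 2, 38, 46]
push(31) -> [42, 19, 2, 38, 46, 31]

Final stack: [42, 19, 2, 38, 46, 31]


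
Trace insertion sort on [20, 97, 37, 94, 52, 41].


Initial: [20, 97, 37, 94, 52, 41]
Insert 97: [20, 97, 37, 94, 52, 41]
Insert 37: [20, 37, 97, 94, 52, 41]
Insert 94: [20, 37, 94, 97, 52, 41]
Insert 52: [20, 37, 52, 94, 97, 41]
Insert 41: [20, 37, 41, 52, 94, 97]

Sorted: [20, 37, 41, 52, 94, 97]


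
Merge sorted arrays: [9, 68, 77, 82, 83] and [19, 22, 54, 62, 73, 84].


Take 9 from A
Take 19 from B
Take 22 from B
Take 54 from B
Take 62 from B
Take 68 from A
Take 73 from B
Take 77 from A
Take 82 from A
Take 83 from A

Merged: [9, 19, 22, 54, 62, 68, 73, 77, 82, 83, 84]


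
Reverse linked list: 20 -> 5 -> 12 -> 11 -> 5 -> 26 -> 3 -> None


Step 1: curr=20, set curr.next=prev(None) | reversed so far: 20
Step 2: curr=5, set curr.next=prev(20) | reversed so far: 5 -> 20
Step 3: curr=12, set curr.next=prev(5) | reversed so far: 12 -> 5 -> 20
Step 4: curr=11, set curr.next=prev(12) | reversed so far: 11 -> 12 -> 5 -> 20
Step 5: curr=5, set curr.next=prev(11) | reversed so far: 5 -> 11 -> 12 -> 5 -> 20
Step 6: curr=26, set curr.next=prev(5) | reversed so far: 26 -> 5 -> 11 -> 12 -> 5 -> 20
Step 7: curr=3, set curr.next=prev(26) | reversed so far: 3 -> 26 -> 5 -> 11 -> 12 -> 5 -> 20

3 -> 26 -> 5 -> 11 -> 12 -> 5 -> 20 -> None


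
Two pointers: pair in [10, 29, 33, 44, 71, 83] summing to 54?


lo=0(10)+hi=5(83)=93
lo=0(10)+hi=4(71)=81
lo=0(10)+hi=3(44)=54

Yes: 10+44=54


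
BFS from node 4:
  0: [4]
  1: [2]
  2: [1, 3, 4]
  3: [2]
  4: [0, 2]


Visit 4, enqueue [0, 2]
Visit 0, enqueue []
Visit 2, enqueue [1, 3]
Visit 1, enqueue []
Visit 3, enqueue []

BFS order: [4, 0, 2, 1, 3]


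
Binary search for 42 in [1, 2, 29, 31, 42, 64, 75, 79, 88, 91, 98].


Step 1: lo=0, hi=10, mid=5, val=64
Step 2: lo=0, hi=4, mid=2, val=29
Step 3: lo=3, hi=4, mid=3, val=31
Step 4: lo=4, hi=4, mid=4, val=42

Found at index 4


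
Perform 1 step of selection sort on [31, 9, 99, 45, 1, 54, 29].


Initial: [31, 9, 99, 45, 1, 54, 29]
Step 1: min=1 at 4
  Swap: [1, 9, 99, 45, 31, 54, 29]

After 1 step: [1, 9, 99, 45, 31, 54, 29]


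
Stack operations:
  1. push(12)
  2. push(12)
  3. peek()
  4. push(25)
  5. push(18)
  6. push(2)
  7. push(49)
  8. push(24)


push(12) -> [12]
push(12) -> [12, 12]
peek()->12
push(25) -> [12, 12, 25]
push(18) -> [12, 12, 25, 18]
push(2) -> [12, 12, 25, 18, 2]
push(49) -> [12, 12, 25, 18, 2, 49]
push(24) -> [12, 12, 25, 18, 2, 49, 24]

Final stack: [12, 12, 25, 18, 2, 49, 24]


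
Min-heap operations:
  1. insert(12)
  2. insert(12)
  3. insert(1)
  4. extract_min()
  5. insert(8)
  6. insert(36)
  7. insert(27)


insert(12) -> [12]
insert(12) -> [12, 12]
insert(1) -> [1, 12, 12]
extract_min()->1, [12, 12]
insert(8) -> [8, 12, 12]
insert(36) -> [8, 12, 12, 36]
insert(27) -> [8, 12, 12, 36, 27]

Final heap: [8, 12, 12, 36, 27]


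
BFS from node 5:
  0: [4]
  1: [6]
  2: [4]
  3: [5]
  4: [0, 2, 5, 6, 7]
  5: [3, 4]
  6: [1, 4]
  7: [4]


Visit 5, enqueue [3, 4]
Visit 3, enqueue []
Visit 4, enqueue [0, 2, 6, 7]
Visit 0, enqueue []
Visit 2, enqueue []
Visit 6, enqueue [1]
Visit 7, enqueue []
Visit 1, enqueue []

BFS order: [5, 3, 4, 0, 2, 6, 7, 1]


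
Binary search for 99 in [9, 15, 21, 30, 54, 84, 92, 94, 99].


Step 1: lo=0, hi=8, mid=4, val=54
Step 2: lo=5, hi=8, mid=6, val=92
Step 3: lo=7, hi=8, mid=7, val=94
Step 4: lo=8, hi=8, mid=8, val=99

Found at index 8


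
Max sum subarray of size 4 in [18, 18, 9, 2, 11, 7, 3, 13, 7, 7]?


[0:4]: 47
[1:5]: 40
[2:6]: 29
[3:7]: 23
[4:8]: 34
[5:9]: 30
[6:10]: 30

Max: 47 at [0:4]


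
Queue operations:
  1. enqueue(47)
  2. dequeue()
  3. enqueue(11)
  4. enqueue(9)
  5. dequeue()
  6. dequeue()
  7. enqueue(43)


enqueue(47) -> [47]
dequeue()->47, []
enqueue(11) -> [11]
enqueue(9) -> [11, 9]
dequeue()->11, [9]
dequeue()->9, []
enqueue(43) -> [43]

Final queue: [43]


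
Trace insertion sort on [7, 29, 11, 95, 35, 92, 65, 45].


Initial: [7, 29, 11, 95, 35, 92, 65, 45]
Insert 29: [7, 29, 11, 95, 35, 92, 65, 45]
Insert 11: [7, 11, 29, 95, 35, 92, 65, 45]
Insert 95: [7, 11, 29, 95, 35, 92, 65, 45]
Insert 35: [7, 11, 29, 35, 95, 92, 65, 45]
Insert 92: [7, 11, 29, 35, 92, 95, 65, 45]
Insert 65: [7, 11, 29, 35, 65, 92, 95, 45]
Insert 45: [7, 11, 29, 35, 45, 65, 92, 95]

Sorted: [7, 11, 29, 35, 45, 65, 92, 95]


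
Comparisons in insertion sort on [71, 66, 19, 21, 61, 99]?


Algorithm: insertion sort
Input: [71, 66, 19, 21, 61, 99]
Sorted: [19, 21, 61, 66, 71, 99]

10


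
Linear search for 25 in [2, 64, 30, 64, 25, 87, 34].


i=0: 2!=25
i=1: 64!=25
i=2: 30!=25
i=3: 64!=25
i=4: 25==25 found!

Found at 4, 5 comps


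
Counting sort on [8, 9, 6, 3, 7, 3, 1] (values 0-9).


Input: [8, 9, 6, 3, 7, 3, 1]
Counts: [0, 1, 0, 2, 0, 0, 1, 1, 1, 1]

Sorted: [1, 3, 3, 6, 7, 8, 9]


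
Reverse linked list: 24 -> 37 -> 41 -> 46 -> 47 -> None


Step 1: curr=24, set curr.next=prev(None) | reversed so far: 24
Step 2: curr=37, set curr.next=prev(24) | reversed so far: 37 -> 24
Step 3: curr=41, set curr.next=prev(37) | reversed so far: 41 -> 37 -> 24
Step 4: curr=46, set curr.next=prev(41) | reversed so far: 46 -> 41 -> 37 -> 24
Step 5: curr=47, set curr.next=prev(46) | reversed so far: 47 -> 46 -> 41 -> 37 -> 24

47 -> 46 -> 41 -> 37 -> 24 -> None


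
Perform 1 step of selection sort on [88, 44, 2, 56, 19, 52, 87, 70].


Initial: [88, 44, 2, 56, 19, 52, 87, 70]
Step 1: min=2 at 2
  Swap: [2, 44, 88, 56, 19, 52, 87, 70]

After 1 step: [2, 44, 88, 56, 19, 52, 87, 70]


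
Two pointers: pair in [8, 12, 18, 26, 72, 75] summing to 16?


lo=0(8)+hi=5(75)=83
lo=0(8)+hi=4(72)=80
lo=0(8)+hi=3(26)=34
lo=0(8)+hi=2(18)=26
lo=0(8)+hi=1(12)=20

No pair found


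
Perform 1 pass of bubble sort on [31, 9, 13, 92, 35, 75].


Initial: [31, 9, 13, 92, 35, 75]
Pass 1: [9, 13, 31, 35, 75, 92] (4 swaps)

After 1 pass: [9, 13, 31, 35, 75, 92]


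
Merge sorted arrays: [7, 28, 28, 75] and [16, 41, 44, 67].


Take 7 from A
Take 16 from B
Take 28 from A
Take 28 from A
Take 41 from B
Take 44 from B
Take 67 from B

Merged: [7, 16, 28, 28, 41, 44, 67, 75]


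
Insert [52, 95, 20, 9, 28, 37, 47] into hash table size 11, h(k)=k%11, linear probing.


Insert 52: h=8 -> slot 8
Insert 95: h=7 -> slot 7
Insert 20: h=9 -> slot 9
Insert 9: h=9, 1 probes -> slot 10
Insert 28: h=6 -> slot 6
Insert 37: h=4 -> slot 4
Insert 47: h=3 -> slot 3

Table: [None, None, None, 47, 37, None, 28, 95, 52, 20, 9]


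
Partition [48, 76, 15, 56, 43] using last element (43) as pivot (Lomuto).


Pivot: 43
  15 <= 43: swap -> [15, 76, 48, 56, 43]
Place pivot at 1: [15, 43, 48, 56, 76]

Partitioned: [15, 43, 48, 56, 76]


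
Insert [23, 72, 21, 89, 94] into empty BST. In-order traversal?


Insert 23: root
Insert 72: R from 23
Insert 21: L from 23
Insert 89: R from 23 -> R from 72
Insert 94: R from 23 -> R from 72 -> R from 89

In-order: [21, 23, 72, 89, 94]


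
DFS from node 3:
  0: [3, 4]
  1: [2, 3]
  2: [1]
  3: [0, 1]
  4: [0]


Visit 3, push [1, 0]
Visit 0, push [4]
Visit 4, push []
Visit 1, push [2]
Visit 2, push []

DFS order: [3, 0, 4, 1, 2]


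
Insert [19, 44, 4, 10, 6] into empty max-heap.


Insert 19: [19]
Insert 44: [44, 19]
Insert 4: [44, 19, 4]
Insert 10: [44, 19, 4, 10]
Insert 6: [44, 19, 4, 10, 6]

Final heap: [44, 19, 4, 10, 6]


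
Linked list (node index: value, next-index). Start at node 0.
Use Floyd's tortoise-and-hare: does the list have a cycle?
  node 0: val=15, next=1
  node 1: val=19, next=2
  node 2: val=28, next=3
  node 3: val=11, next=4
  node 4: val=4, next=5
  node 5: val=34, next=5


Floyd's tortoise (slow, +1) and hare (fast, +2):
  init: slow=0, fast=0
  step 1: slow=1, fast=2
  step 2: slow=2, fast=4
  step 3: slow=3, fast=5
  step 4: slow=4, fast=5
  step 5: slow=5, fast=5
  slow == fast at node 5: cycle detected

Cycle: yes


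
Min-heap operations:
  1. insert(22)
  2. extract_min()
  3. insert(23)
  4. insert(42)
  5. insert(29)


insert(22) -> [22]
extract_min()->22, []
insert(23) -> [23]
insert(42) -> [23, 42]
insert(29) -> [23, 42, 29]

Final heap: [23, 42, 29]


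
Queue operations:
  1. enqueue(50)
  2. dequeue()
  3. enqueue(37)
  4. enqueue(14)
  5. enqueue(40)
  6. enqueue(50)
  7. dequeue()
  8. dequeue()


enqueue(50) -> [50]
dequeue()->50, []
enqueue(37) -> [37]
enqueue(14) -> [37, 14]
enqueue(40) -> [37, 14, 40]
enqueue(50) -> [37, 14, 40, 50]
dequeue()->37, [14, 40, 50]
dequeue()->14, [40, 50]

Final queue: [40, 50]


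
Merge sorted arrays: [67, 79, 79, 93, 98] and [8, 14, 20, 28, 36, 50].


Take 8 from B
Take 14 from B
Take 20 from B
Take 28 from B
Take 36 from B
Take 50 from B

Merged: [8, 14, 20, 28, 36, 50, 67, 79, 79, 93, 98]


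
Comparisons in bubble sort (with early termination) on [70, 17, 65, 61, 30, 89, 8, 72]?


Algorithm: bubble sort (with early termination)
Input: [70, 17, 65, 61, 30, 89, 8, 72]
Sorted: [8, 17, 30, 61, 65, 70, 72, 89]

28


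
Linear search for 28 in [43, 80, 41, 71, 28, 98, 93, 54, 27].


i=0: 43!=28
i=1: 80!=28
i=2: 41!=28
i=3: 71!=28
i=4: 28==28 found!

Found at 4, 5 comps


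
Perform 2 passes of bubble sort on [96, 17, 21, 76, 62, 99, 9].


Initial: [96, 17, 21, 76, 62, 99, 9]
Pass 1: [17, 21, 76, 62, 96, 9, 99] (5 swaps)
Pass 2: [17, 21, 62, 76, 9, 96, 99] (2 swaps)

After 2 passes: [17, 21, 62, 76, 9, 96, 99]


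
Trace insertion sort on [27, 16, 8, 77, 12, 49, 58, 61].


Initial: [27, 16, 8, 77, 12, 49, 58, 61]
Insert 16: [16, 27, 8, 77, 12, 49, 58, 61]
Insert 8: [8, 16, 27, 77, 12, 49, 58, 61]
Insert 77: [8, 16, 27, 77, 12, 49, 58, 61]
Insert 12: [8, 12, 16, 27, 77, 49, 58, 61]
Insert 49: [8, 12, 16, 27, 49, 77, 58, 61]
Insert 58: [8, 12, 16, 27, 49, 58, 77, 61]
Insert 61: [8, 12, 16, 27, 49, 58, 61, 77]

Sorted: [8, 12, 16, 27, 49, 58, 61, 77]


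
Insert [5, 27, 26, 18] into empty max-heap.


Insert 5: [5]
Insert 27: [27, 5]
Insert 26: [27, 5, 26]
Insert 18: [27, 18, 26, 5]

Final heap: [27, 18, 26, 5]


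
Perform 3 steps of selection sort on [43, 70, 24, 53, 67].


Initial: [43, 70, 24, 53, 67]
Step 1: min=24 at 2
  Swap: [24, 70, 43, 53, 67]
Step 2: min=43 at 2
  Swap: [24, 43, 70, 53, 67]
Step 3: min=53 at 3
  Swap: [24, 43, 53, 70, 67]

After 3 steps: [24, 43, 53, 70, 67]


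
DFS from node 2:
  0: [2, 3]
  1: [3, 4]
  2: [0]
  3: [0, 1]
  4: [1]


Visit 2, push [0]
Visit 0, push [3]
Visit 3, push [1]
Visit 1, push [4]
Visit 4, push []

DFS order: [2, 0, 3, 1, 4]


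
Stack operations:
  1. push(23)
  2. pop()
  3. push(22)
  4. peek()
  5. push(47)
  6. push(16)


push(23) -> [23]
pop()->23, []
push(22) -> [22]
peek()->22
push(47) -> [22, 47]
push(16) -> [22, 47, 16]

Final stack: [22, 47, 16]


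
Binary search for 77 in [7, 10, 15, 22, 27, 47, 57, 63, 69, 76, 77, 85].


Step 1: lo=0, hi=11, mid=5, val=47
Step 2: lo=6, hi=11, mid=8, val=69
Step 3: lo=9, hi=11, mid=10, val=77

Found at index 10


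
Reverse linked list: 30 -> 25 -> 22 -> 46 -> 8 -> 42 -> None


Step 1: curr=30, set curr.next=prev(None) | reversed so far: 30
Step 2: curr=25, set curr.next=prev(30) | reversed so far: 25 -> 30
Step 3: curr=22, set curr.next=prev(25) | reversed so far: 22 -> 25 -> 30
Step 4: curr=46, set curr.next=prev(22) | reversed so far: 46 -> 22 -> 25 -> 30
Step 5: curr=8, set curr.next=prev(46) | reversed so far: 8 -> 46 -> 22 -> 25 -> 30
Step 6: curr=42, set curr.next=prev(8) | reversed so far: 42 -> 8 -> 46 -> 22 -> 25 -> 30

42 -> 8 -> 46 -> 22 -> 25 -> 30 -> None


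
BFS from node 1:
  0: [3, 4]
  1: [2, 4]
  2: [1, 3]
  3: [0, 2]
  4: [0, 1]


Visit 1, enqueue [2, 4]
Visit 2, enqueue [3]
Visit 4, enqueue [0]
Visit 3, enqueue []
Visit 0, enqueue []

BFS order: [1, 2, 4, 3, 0]


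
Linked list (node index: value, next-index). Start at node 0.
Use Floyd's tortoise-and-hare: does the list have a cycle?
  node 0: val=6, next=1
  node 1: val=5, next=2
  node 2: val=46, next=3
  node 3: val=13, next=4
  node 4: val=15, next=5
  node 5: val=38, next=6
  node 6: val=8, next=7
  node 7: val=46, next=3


Floyd's tortoise (slow, +1) and hare (fast, +2):
  init: slow=0, fast=0
  step 1: slow=1, fast=2
  step 2: slow=2, fast=4
  step 3: slow=3, fast=6
  step 4: slow=4, fast=3
  step 5: slow=5, fast=5
  slow == fast at node 5: cycle detected

Cycle: yes


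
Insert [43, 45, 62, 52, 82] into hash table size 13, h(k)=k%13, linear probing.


Insert 43: h=4 -> slot 4
Insert 45: h=6 -> slot 6
Insert 62: h=10 -> slot 10
Insert 52: h=0 -> slot 0
Insert 82: h=4, 1 probes -> slot 5

Table: [52, None, None, None, 43, 82, 45, None, None, None, 62, None, None]


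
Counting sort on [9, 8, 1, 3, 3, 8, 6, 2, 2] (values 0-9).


Input: [9, 8, 1, 3, 3, 8, 6, 2, 2]
Counts: [0, 1, 2, 2, 0, 0, 1, 0, 2, 1]

Sorted: [1, 2, 2, 3, 3, 6, 8, 8, 9]


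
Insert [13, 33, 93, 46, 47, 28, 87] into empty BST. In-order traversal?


Insert 13: root
Insert 33: R from 13
Insert 93: R from 13 -> R from 33
Insert 46: R from 13 -> R from 33 -> L from 93
Insert 47: R from 13 -> R from 33 -> L from 93 -> R from 46
Insert 28: R from 13 -> L from 33
Insert 87: R from 13 -> R from 33 -> L from 93 -> R from 46 -> R from 47

In-order: [13, 28, 33, 46, 47, 87, 93]


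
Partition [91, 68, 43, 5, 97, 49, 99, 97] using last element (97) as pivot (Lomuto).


Pivot: 97
  91 <= 97: advance i (no swap)
  68 <= 97: advance i (no swap)
  43 <= 97: advance i (no swap)
  5 <= 97: advance i (no swap)
  97 <= 97: advance i (no swap)
  49 <= 97: advance i (no swap)
Place pivot at 6: [91, 68, 43, 5, 97, 49, 97, 99]

Partitioned: [91, 68, 43, 5, 97, 49, 97, 99]


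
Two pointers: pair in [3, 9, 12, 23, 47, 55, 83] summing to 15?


lo=0(3)+hi=6(83)=86
lo=0(3)+hi=5(55)=58
lo=0(3)+hi=4(47)=50
lo=0(3)+hi=3(23)=26
lo=0(3)+hi=2(12)=15

Yes: 3+12=15


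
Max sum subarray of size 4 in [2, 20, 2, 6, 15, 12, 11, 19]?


[0:4]: 30
[1:5]: 43
[2:6]: 35
[3:7]: 44
[4:8]: 57

Max: 57 at [4:8]
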